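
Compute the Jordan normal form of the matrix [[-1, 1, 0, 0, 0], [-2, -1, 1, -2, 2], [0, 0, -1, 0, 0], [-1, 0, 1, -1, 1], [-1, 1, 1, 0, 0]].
The characteristic polynomial is det(xI - A) = x(x + 1)^4, so the eigenvalues are -1 (algebraic multiplicity 4), 0 (algebraic multiplicity 1).

For λ = -1: rank(A + I) = 3, rank((A + I)^2) = 2, rank((A + I)^3) = 1. The eigenspace has dimension 5 - 3 = 2, so there are 2 Jordan blocks; the rank sequence gives block sizes [3, 1].

For λ = 0: algebraic multiplicity 1 gives one 1×1 block.

Assembling the blocks gives the Jordan form J above.

J = [[-1, 1, 0, 0, 0], [0, -1, 1, 0, 0], [0, 0, -1, 0, 0], [0, 0, 0, -1, 0], [0, 0, 0, 0, 0]]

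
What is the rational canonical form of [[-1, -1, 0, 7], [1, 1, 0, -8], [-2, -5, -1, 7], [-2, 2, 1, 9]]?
R = [[0, 0, 0, -1], [1, 0, 0, -8], [0, 1, 0, -14], [0, 0, 1, 8]]

The invariant factors of A (the non-unit diagonal entries of the Smith normal form of xI - A over ℚ[x]) are (x^2 - 4x - 1)^2, each dividing the next. The characteristic polynomial is their product, (x^2 - 4x - 1)^2.

The rational canonical form is the block-diagonal matrix of companion matrices C(f_i):
R = [[0, 0, 0, -1], [1, 0, 0, -8], [0, 1, 0, -14], [0, 0, 1, 8]].

Note the characteristic polynomial does not split into linear factors over ℚ, so A has no Jordan form over ℚ; the rational canonical form exists over any field.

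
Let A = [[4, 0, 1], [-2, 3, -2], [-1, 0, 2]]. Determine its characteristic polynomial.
χ_A(x) = (x - 3)^3

xI - A = [[x - 4, 0, -1], [2, x - 3, 2], [1, 0, x - 2]].

Expanding det(xI - A) along the first row:
det(xI - A) = + (x - 4)·det([[x - 3, 2], [0, x - 2]]) - (0)·det([[2, 2], [1, x - 2]]) + (-1)·det([[2, x - 3], [1, 0]]).

Evaluating gives χ_A(x) = x^3 - 9x^2 + 27x - 27 = (x - 3)^3.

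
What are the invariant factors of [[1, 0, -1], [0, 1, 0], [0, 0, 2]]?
The Jordan structure of A has elementary divisors (x - 1), (x - 1), (x - 2). Arranging the block sizes at each eigenvalue in decreasing order and taking row products gives the invariant factors.

Invariant factors (smallest first, each dividing the next): x - 1, (x - 2)(x - 1).

Check: the last factor (x - 2)(x - 1) is the minimal polynomial, and the product (x - 2)(x - 1)^2 is the characteristic polynomial.

x - 1, (x - 2)(x - 1)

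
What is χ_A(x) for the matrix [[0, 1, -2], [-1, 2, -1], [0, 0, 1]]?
xI - A = [[x, -1, 2], [1, x - 2, 1], [0, 0, x - 1]].

Expanding det(xI - A) along the first row:
det(xI - A) = + (x)·det([[x - 2, 1], [0, x - 1]]) - (-1)·det([[1, 1], [0, x - 1]]) + (2)·det([[1, x - 2], [0, 0]]).

Evaluating gives χ_A(x) = x^3 - 3x^2 + 3x - 1 = (x - 1)^3.

χ_A(x) = (x - 1)^3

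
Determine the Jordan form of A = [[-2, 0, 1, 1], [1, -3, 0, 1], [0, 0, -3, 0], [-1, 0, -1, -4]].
J = [[-3, 1, 0, 0], [0, -3, 0, 0], [0, 0, -3, 1], [0, 0, 0, -3]]

The characteristic polynomial is det(xI - A) = (x + 3)^4, so the eigenvalues are -3 (algebraic multiplicity 4).

For λ = -3: rank(A + 3I) = 2, rank((A + 3I)^2) = 0. The eigenspace has dimension 4 - 2 = 2, so there are 2 Jordan blocks; the rank sequence gives block sizes [2, 2].

Assembling the blocks gives the Jordan form J above.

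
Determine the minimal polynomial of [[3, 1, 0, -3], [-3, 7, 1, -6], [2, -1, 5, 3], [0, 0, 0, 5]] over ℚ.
The characteristic polynomial factors as (x - 5)^4. The minimal polynomial is ∏(x - λ)^{k_λ} where k_λ is the size of the largest Jordan block at λ.

For λ = 5: rank(A - 5I) = 2, and the largest Jordan block has size 3 (the smallest k with rank((A - 5I)^k) = rank((A - 5I)^(k+1))).

So m_A(x) = (x - 5)^3.

m_A(x) = (x - 5)^3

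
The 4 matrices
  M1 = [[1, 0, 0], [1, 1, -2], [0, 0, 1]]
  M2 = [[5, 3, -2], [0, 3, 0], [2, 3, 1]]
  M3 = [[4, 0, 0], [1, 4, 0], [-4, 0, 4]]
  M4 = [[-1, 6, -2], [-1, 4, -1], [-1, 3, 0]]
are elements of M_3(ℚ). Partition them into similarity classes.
3 classes: {M1, M4}, {M2}, {M3}

Characteristic polynomials: χ_{M1} = (x - 1)^3, χ_{M2} = (x - 3)^3, χ_{M3} = (x - 4)^3, χ_{M4} = (x - 1)^3.

{M1, M4}: invariant factors x - 1, (x - 1)^2.

{M2}: invariant factors x - 3, (x - 3)^2.

{M3}: invariant factors x - 4, (x - 4)^2.

Matrices are similar if and only if their invariant-factor lists agree; the partition into similarity classes is {M1, M4}, {M2}, {M3}.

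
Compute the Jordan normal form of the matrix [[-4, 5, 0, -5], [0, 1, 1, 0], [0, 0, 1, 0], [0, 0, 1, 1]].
J = [[-4, 0, 0, 0], [0, 1, 1, 0], [0, 0, 1, 0], [0, 0, 0, 1]]

The characteristic polynomial is det(xI - A) = (x - 1)^3(x + 4), so the eigenvalues are -4 (algebraic multiplicity 1), 1 (algebraic multiplicity 3).

For λ = -4: algebraic multiplicity 1 gives one 1×1 block.

For λ = 1: rank(A - I) = 2, rank((A - I)^2) = 1. The eigenspace has dimension 4 - 2 = 2, so there are 2 Jordan blocks; the rank sequence gives block sizes [2, 1].

Assembling the blocks gives the Jordan form J above.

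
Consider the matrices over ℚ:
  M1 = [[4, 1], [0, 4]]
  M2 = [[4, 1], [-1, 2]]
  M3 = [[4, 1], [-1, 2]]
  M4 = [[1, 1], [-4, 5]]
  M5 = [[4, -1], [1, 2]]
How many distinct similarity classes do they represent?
Characteristic polynomials: χ_{M1} = (x - 4)^2, χ_{M2} = (x - 3)^2, χ_{M3} = (x - 3)^2, χ_{M4} = (x - 3)^2, χ_{M5} = (x - 3)^2.

{M1}: invariant factors (x - 4)^2.

{M2, M3, M4, M5}: invariant factors (x - 3)^2.

Matrices are similar if and only if their invariant-factor lists agree; the partition into similarity classes is {M1}, {M2, M3, M4, M5}.

2 classes: {M1}, {M2, M3, M4, M5}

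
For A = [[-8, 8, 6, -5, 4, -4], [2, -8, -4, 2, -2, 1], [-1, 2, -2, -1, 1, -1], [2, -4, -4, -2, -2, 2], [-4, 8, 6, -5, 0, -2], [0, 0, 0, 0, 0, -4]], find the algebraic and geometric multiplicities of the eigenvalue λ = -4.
The characteristic polynomial is (x + 4)^6, so the factor x + 4 appears with exponent 6: the algebraic multiplicity is 6.

rank(A + 4I) = 3, so the eigenspace has dimension 6 - 3 = 3: the geometric multiplicity is 3.

Since 3 < 6, A is not diagonalizable.

algebraic multiplicity 6, geometric multiplicity 3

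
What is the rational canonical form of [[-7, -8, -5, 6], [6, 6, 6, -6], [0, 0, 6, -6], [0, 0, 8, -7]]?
R = [[0, -6, 0, 0], [1, -1, 0, 0], [0, 0, 0, -6], [0, 0, 1, -1]]

The invariant factors of A (the non-unit diagonal entries of the Smith normal form of xI - A over ℚ[x]) are x^2 + x + 6, x^2 + x + 6, each dividing the next. The characteristic polynomial is their product, (x^2 + x + 6)^2.

The rational canonical form is the block-diagonal matrix of companion matrices C(f_i):
R = [[0, -6, 0, 0], [1, -1, 0, 0], [0, 0, 0, -6], [0, 0, 1, -1]].

Note the characteristic polynomial does not split into linear factors over ℚ, so A has no Jordan form over ℚ; the rational canonical form exists over any field.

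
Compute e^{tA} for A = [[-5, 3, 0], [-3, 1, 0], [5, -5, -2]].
e^{tA} = [[(1 - 3*t)*e^{-2*t}, 3*t*e^{-2*t}, 0], [-3*t*e^{-2*t}, (3*t + 1)*e^{-2*t}, 0], [5*t*e^{-2*t}, -5*t*e^{-2*t}, e^{-2*t}]]

A has Jordan form J = [[-2, 1, 0], [0, -2, 0], [0, 0, -2]] with A = PJP^{-1}, so e^{tA} = P e^{tJ} P^{-1}.

For a Jordan block J_k(λ), e^{tJ_k(λ)} = e^{λt} · (I + tN + t^2 N^2/2! + ... + t^{k-1} N^{k-1}/(k-1)!) where N is the nilpotent superdiagonal part.

Assembling the blocks and conjugating back gives the entries of e^{tA} as shown above.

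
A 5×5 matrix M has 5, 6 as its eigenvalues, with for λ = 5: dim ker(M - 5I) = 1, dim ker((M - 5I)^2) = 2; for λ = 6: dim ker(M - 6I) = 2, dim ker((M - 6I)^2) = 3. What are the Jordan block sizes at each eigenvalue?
λ = 5: successive nullity increments [1, 1] count blocks of size ≥ k; block sizes are [2].
λ = 6: successive nullity increments [2, 1] count blocks of size ≥ k; block sizes are [2, 1].

Jordan blocks: (5, 2), (6, 2), (6, 1)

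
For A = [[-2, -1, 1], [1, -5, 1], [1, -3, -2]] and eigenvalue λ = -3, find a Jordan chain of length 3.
We seek v_1 ∈ ker((A + 3I)^3) \ ker((A + 3I)^2), then set v_{i+1} = (A + 3I) v_i.

One such chain is v_1 = [[0, -1, -1]]^T, v_2 = [[0, 1, 2]]^T, v_3 = [[1, 0, -1]]^T. Check: (A + 3I) v_3 = [[0, 0, 0]]^T = 0.

v_1 = [[0, -1, -1]]^T, v_2 = [[0, 1, 2]]^T, v_3 = [[1, 0, -1]]^T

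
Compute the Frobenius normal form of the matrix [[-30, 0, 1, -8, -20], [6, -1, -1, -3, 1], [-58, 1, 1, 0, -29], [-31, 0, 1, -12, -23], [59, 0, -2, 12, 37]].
The invariant factors of A (the non-unit diagonal entries of the Smith normal form of xI - A over ℚ[x]) are x(x + 2)^2(x^2 + x + 6), each dividing the next. The characteristic polynomial is their product, x(x + 2)^2(x^2 + x + 6).

The rational canonical form is the block-diagonal matrix of companion matrices C(f_i):
R = [[0, 0, 0, 0, 0], [1, 0, 0, 0, -24], [0, 1, 0, 0, -28], [0, 0, 1, 0, -14], [0, 0, 0, 1, -5]].

Note the characteristic polynomial does not split into linear factors over ℚ, so A has no Jordan form over ℚ; the rational canonical form exists over any field.

R = [[0, 0, 0, 0, 0], [1, 0, 0, 0, -24], [0, 1, 0, 0, -28], [0, 0, 1, 0, -14], [0, 0, 0, 1, -5]]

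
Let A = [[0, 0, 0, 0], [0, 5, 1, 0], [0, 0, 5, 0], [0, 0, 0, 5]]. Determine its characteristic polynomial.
xI - A = [[x, 0, 0, 0], [0, x - 5, -1, 0], [0, 0, x - 5, 0], [0, 0, 0, x - 5]].

Expanding det(xI - A) along the first row:
det(xI - A) = + (x)·det([[x - 5, -1, 0], [0, x - 5, 0], [0, 0, x - 5]]) - (0)·det([[0, -1, 0], [0, x - 5, 0], [0, 0, x - 5]]) + (0)·det([[0, x - 5, 0], [0, 0, 0], [0, 0, x - 5]]) - (0)·det([[0, x - 5, -1], [0, 0, x - 5], [0, 0, 0]]).

Evaluating gives χ_A(x) = x^4 - 15x^3 + 75x^2 - 125x = x(x - 5)^3.

χ_A(x) = x(x - 5)^3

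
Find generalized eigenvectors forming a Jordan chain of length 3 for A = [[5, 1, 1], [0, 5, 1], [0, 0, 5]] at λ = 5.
We seek v_1 ∈ ker((A - 5I)^3) \ ker((A - 5I)^2), then set v_{i+1} = (A - 5I) v_i.

One such chain is v_1 = [[2, 0, 1]]^T, v_2 = [[1, 1, 0]]^T, v_3 = [[1, 0, 0]]^T. Check: (A - 5I) v_3 = [[0, 0, 0]]^T = 0.

v_1 = [[2, 0, 1]]^T, v_2 = [[1, 1, 0]]^T, v_3 = [[1, 0, 0]]^T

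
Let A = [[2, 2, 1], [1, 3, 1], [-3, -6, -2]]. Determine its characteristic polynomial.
χ_A(x) = (x - 1)^3

xI - A = [[x - 2, -2, -1], [-1, x - 3, -1], [3, 6, x + 2]].

Expanding det(xI - A) along the first row:
det(xI - A) = + (x - 2)·det([[x - 3, -1], [6, x + 2]]) - (-2)·det([[-1, -1], [3, x + 2]]) + (-1)·det([[-1, x - 3], [3, 6]]).

Evaluating gives χ_A(x) = x^3 - 3x^2 + 3x - 1 = (x - 1)^3.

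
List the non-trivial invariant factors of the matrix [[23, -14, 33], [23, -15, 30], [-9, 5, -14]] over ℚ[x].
(x + 2)^3

The Jordan structure of A has elementary divisors (x + 2)^3. Arranging the block sizes at each eigenvalue in decreasing order and taking row products gives the invariant factors.

Invariant factors (smallest first, each dividing the next): (x + 2)^3.

Check: the last factor (x + 2)^3 is the minimal polynomial, and the product (x + 2)^3 is the characteristic polynomial.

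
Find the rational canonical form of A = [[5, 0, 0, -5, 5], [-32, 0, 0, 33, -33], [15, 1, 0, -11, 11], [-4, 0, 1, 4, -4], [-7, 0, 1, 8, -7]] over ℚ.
The invariant factors of A (the non-unit diagonal entries of the Smith normal form of xI - A over ℚ[x]) are (x - 1)^2(x^3 + 3x - 5), each dividing the next. The characteristic polynomial is their product, (x - 1)^2(x^3 + 3x - 5).

The rational canonical form is the block-diagonal matrix of companion matrices C(f_i):
R = [[0, 0, 0, 0, 5], [1, 0, 0, 0, -13], [0, 1, 0, 0, 11], [0, 0, 1, 0, -4], [0, 0, 0, 1, 2]].

Note the characteristic polynomial does not split into linear factors over ℚ, so A has no Jordan form over ℚ; the rational canonical form exists over any field.

R = [[0, 0, 0, 0, 5], [1, 0, 0, 0, -13], [0, 1, 0, 0, 11], [0, 0, 1, 0, -4], [0, 0, 0, 1, 2]]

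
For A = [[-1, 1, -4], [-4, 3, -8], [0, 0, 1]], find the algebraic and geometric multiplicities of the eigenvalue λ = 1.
algebraic multiplicity 3, geometric multiplicity 2

The characteristic polynomial is (x - 1)^3, so the factor x - 1 appears with exponent 3: the algebraic multiplicity is 3.

rank(A - I) = 1, so the eigenspace has dimension 3 - 1 = 2: the geometric multiplicity is 2.

Since 2 < 3, A is not diagonalizable.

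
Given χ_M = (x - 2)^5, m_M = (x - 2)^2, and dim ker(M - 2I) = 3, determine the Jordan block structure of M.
Jordan blocks: (2, 2), (2, 2), (2, 1)

λ = 2: algebraic multiplicity 5 (exponent in χ_M), largest block size 2 (exponent in m_M), 3 blocks (geometric multiplicity). These force block sizes [2, 2, 1].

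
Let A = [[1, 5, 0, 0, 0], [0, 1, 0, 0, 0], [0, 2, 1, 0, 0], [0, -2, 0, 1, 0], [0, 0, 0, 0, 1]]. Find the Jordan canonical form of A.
The characteristic polynomial is det(xI - A) = (x - 1)^5, so the eigenvalues are 1 (algebraic multiplicity 5).

For λ = 1: rank(A - I) = 1, rank((A - I)^2) = 0. The eigenspace has dimension 5 - 1 = 4, so there are 4 Jordan blocks; the rank sequence gives block sizes [2, 1, 1, 1].

Assembling the blocks gives the Jordan form J above.

J = [[1, 1, 0, 0, 0], [0, 1, 0, 0, 0], [0, 0, 1, 0, 0], [0, 0, 0, 1, 0], [0, 0, 0, 0, 1]]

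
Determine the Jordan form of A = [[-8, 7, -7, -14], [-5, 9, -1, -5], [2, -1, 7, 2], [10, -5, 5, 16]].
The characteristic polynomial is det(xI - A) = (x - 6)^4, so the eigenvalues are 6 (algebraic multiplicity 4).

For λ = 6: rank(A - 6I) = 2, rank((A - 6I)^2) = 1, rank((A - 6I)^3) = 0. The eigenspace has dimension 4 - 2 = 2, so there are 2 Jordan blocks; the rank sequence gives block sizes [3, 1].

Assembling the blocks gives the Jordan form J above.

J = [[6, 1, 0, 0], [0, 6, 1, 0], [0, 0, 6, 0], [0, 0, 0, 6]]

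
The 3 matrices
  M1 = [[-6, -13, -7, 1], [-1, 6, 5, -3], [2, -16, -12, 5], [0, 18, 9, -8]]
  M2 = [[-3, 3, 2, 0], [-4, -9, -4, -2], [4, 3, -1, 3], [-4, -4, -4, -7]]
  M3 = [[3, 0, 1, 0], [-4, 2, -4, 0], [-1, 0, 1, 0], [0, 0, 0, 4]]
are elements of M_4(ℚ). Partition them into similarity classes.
2 classes: {M1, M2}, {M3}

Characteristic polynomials: χ_{M1} = (x + 5)^4, χ_{M2} = (x + 5)^4, χ_{M3} = (x - 4)(x - 2)^3.

{M1, M2}: invariant factors (x + 5)^2, (x + 5)^2.

{M3}: invariant factors x - 2, (x - 4)(x - 2)^2.

Matrices are similar if and only if their invariant-factor lists agree; the partition into similarity classes is {M1, M2}, {M3}.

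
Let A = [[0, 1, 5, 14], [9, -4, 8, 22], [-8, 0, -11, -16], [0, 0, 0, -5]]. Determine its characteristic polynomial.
χ_A(x) = (x + 5)^4

xI - A = [[x, -1, -5, -14], [-9, x + 4, -8, -22], [8, 0, x + 11, 16], [0, 0, 0, x + 5]].

Expanding det(xI - A) along the first row:
det(xI - A) = + (x)·det([[x + 4, -8, -22], [0, x + 11, 16], [0, 0, x + 5]]) - (-1)·det([[-9, -8, -22], [8, x + 11, 16], [0, 0, x + 5]]) + (-5)·det([[-9, x + 4, -22], [8, 0, 16], [0, 0, x + 5]]) - (-14)·det([[-9, x + 4, -8], [8, 0, x + 11], [0, 0, 0]]).

Evaluating gives χ_A(x) = x^4 + 20x^3 + 150x^2 + 500x + 625 = (x + 5)^4.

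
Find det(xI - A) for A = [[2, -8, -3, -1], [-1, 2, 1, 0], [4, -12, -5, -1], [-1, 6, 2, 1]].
xI - A = [[x - 2, 8, 3, 1], [1, x - 2, -1, 0], [-4, 12, x + 5, 1], [1, -6, -2, x - 1]].

Expanding det(xI - A) along the first row:
det(xI - A) = + (x - 2)·det([[x - 2, -1, 0], [12, x + 5, 1], [-6, -2, x - 1]]) - (8)·det([[1, -1, 0], [-4, x + 5, 1], [1, -2, x - 1]]) + (3)·det([[1, x - 2, 0], [-4, 12, 1], [1, -6, x - 1]]) - (1)·det([[1, x - 2, -1], [-4, 12, x + 5], [1, -6, -2]]).

Evaluating gives χ_A(x) = x^4.

χ_A(x) = x^4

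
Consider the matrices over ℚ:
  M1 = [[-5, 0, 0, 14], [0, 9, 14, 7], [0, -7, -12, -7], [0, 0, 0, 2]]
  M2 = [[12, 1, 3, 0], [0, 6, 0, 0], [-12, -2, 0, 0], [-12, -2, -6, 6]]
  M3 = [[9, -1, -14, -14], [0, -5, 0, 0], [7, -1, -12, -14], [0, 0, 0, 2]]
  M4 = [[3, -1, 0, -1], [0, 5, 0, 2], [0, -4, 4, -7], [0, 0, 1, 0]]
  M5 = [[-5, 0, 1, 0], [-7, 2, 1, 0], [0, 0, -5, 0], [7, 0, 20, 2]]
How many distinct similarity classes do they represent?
Characteristic polynomials: χ_{M1} = (x - 2)^2(x + 5)^2, χ_{M2} = (x - 6)^4, χ_{M3} = (x - 2)^2(x + 5)^2, χ_{M4} = (x - 3)^4, χ_{M5} = (x - 2)^2(x + 5)^2.

{M1}: invariant factors (x - 2)(x + 5), (x - 2)(x + 5).

{M2}: invariant factors x - 6, x - 6, (x - 6)^2.

{M3, M5}: invariant factors x - 2, (x - 2)(x + 5)^2.

{M4}: invariant factors x - 3, (x - 3)^3.

Matrices are similar if and only if their invariant-factor lists agree; the partition into similarity classes is {M1}, {M2}, {M3, M5}, {M4}.

4 classes: {M1}, {M2}, {M3, M5}, {M4}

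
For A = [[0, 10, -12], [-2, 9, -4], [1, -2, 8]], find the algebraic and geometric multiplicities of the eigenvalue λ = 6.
The characteristic polynomial is (x - 6)^2(x - 5), so the factor x - 6 appears with exponent 2: the algebraic multiplicity is 2.

rank(A - 6I) = 2, so the eigenspace has dimension 3 - 2 = 1: the geometric multiplicity is 1.

Since 1 < 2, A is not diagonalizable.

algebraic multiplicity 2, geometric multiplicity 1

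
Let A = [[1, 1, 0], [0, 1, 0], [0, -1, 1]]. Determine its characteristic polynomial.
xI - A = [[x - 1, -1, 0], [0, x - 1, 0], [0, 1, x - 1]].

Expanding det(xI - A) along the first row:
det(xI - A) = + (x - 1)·det([[x - 1, 0], [1, x - 1]]) - (-1)·det([[0, 0], [0, x - 1]]) + (0)·det([[0, x - 1], [0, 1]]).

Evaluating gives χ_A(x) = x^3 - 3x^2 + 3x - 1 = (x - 1)^3.

χ_A(x) = (x - 1)^3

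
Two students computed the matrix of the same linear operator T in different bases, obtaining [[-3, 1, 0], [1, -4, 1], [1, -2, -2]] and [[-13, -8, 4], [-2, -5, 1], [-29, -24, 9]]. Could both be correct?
Yes.

Two matrices over a field are similar if and only if they have the same invariant factors.

Both A and B have characteristic polynomial (x + 3)^3 and minimal polynomial (x + 3)^3. Computing further, both have invariant factors (x + 3)^3. Hence A and B are similar.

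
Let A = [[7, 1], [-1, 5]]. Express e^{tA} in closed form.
e^{tA} = [[(t + 1)*e^{6*t}, t*e^{6*t}], [-t*e^{6*t}, (1 - t)*e^{6*t}]]

A has Jordan form J = [[6, 1], [0, 6]] with A = PJP^{-1}, so e^{tA} = P e^{tJ} P^{-1}.

For a Jordan block J_k(λ), e^{tJ_k(λ)} = e^{λt} · (I + tN + t^2 N^2/2! + ... + t^{k-1} N^{k-1}/(k-1)!) where N is the nilpotent superdiagonal part.

Assembling the blocks and conjugating back gives the entries of e^{tA} as shown above.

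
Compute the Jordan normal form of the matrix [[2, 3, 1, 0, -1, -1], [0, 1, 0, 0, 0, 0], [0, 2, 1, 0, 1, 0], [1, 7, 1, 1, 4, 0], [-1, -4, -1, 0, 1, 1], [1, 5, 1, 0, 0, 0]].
The characteristic polynomial is det(xI - A) = (x - 1)^6, so the eigenvalues are 1 (algebraic multiplicity 6).

For λ = 1: rank(A - I) = 4, rank((A - I)^2) = 2, rank((A - I)^3) = 0. The eigenspace has dimension 6 - 4 = 2, so there are 2 Jordan blocks; the rank sequence gives block sizes [3, 3].

Assembling the blocks gives the Jordan form J above.

J = [[1, 1, 0, 0, 0, 0], [0, 1, 1, 0, 0, 0], [0, 0, 1, 0, 0, 0], [0, 0, 0, 1, 1, 0], [0, 0, 0, 0, 1, 1], [0, 0, 0, 0, 0, 1]]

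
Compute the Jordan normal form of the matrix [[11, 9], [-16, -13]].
J = [[-1, 1], [0, -1]]

The characteristic polynomial is det(xI - A) = (x + 1)^2, so the eigenvalues are -1 (algebraic multiplicity 2).

For λ = -1: rank(A + I) = 1, rank((A + I)^2) = 0. The eigenspace has dimension 2 - 1 = 1, so there is 1 Jordan block; the rank sequence gives block sizes [2].

Assembling the blocks gives the Jordan form J above.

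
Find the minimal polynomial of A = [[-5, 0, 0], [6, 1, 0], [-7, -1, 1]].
The characteristic polynomial factors as (x - 1)^2(x + 5). The minimal polynomial is ∏(x - λ)^{k_λ} where k_λ is the size of the largest Jordan block at λ.

For λ = -5: rank(A + 5I) = 2, and the largest Jordan block has size 1 (the smallest k with rank((A + 5I)^k) = rank((A + 5I)^(k+1))).
For λ = 1: rank(A - I) = 2, and the largest Jordan block has size 2 (the smallest k with rank((A - I)^k) = rank((A - I)^(k+1))).

So m_A(x) = (x - 1)^2(x + 5).

m_A(x) = (x - 1)^2(x + 5)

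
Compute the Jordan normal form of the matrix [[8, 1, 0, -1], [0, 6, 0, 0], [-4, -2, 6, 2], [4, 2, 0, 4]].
The characteristic polynomial is det(xI - A) = (x - 6)^4, so the eigenvalues are 6 (algebraic multiplicity 4).

For λ = 6: rank(A - 6I) = 1, rank((A - 6I)^2) = 0. The eigenspace has dimension 4 - 1 = 3, so there are 3 Jordan blocks; the rank sequence gives block sizes [2, 1, 1].

Assembling the blocks gives the Jordan form J above.

J = [[6, 1, 0, 0], [0, 6, 0, 0], [0, 0, 6, 0], [0, 0, 0, 6]]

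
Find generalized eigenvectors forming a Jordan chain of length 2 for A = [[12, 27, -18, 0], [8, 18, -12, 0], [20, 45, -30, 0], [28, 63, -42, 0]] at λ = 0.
We seek v_1 ∈ ker(A^2) \ ker(A), then set v_{i+1} = A v_i.

One such chain is v_1 = [[1, 1, 2, 1]]^T, v_2 = [[3, 2, 5, 7]]^T. Check: A v_2 = [[0, 0, 0, 0]]^T = 0.

v_1 = [[1, 1, 2, 1]]^T, v_2 = [[3, 2, 5, 7]]^T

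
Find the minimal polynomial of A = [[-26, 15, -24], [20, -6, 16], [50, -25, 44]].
m_A(x) = (x - 4)^2

The characteristic polynomial factors as (x - 4)^3. The minimal polynomial is ∏(x - λ)^{k_λ} where k_λ is the size of the largest Jordan block at λ.

For λ = 4: rank(A - 4I) = 1, and the largest Jordan block has size 2 (the smallest k with rank((A - 4I)^k) = rank((A - 4I)^(k+1))).

So m_A(x) = (x - 4)^2.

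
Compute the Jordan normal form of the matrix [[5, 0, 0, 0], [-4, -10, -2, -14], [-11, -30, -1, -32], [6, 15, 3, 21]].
The characteristic polynomial is det(xI - A) = x(x - 5)^3, so the eigenvalues are 0 (algebraic multiplicity 1), 5 (algebraic multiplicity 3).

For λ = 0: algebraic multiplicity 1 gives one 1×1 block.

For λ = 5: rank(A - 5I) = 3, rank((A - 5I)^2) = 2, rank((A - 5I)^3) = 1. The eigenspace has dimension 4 - 3 = 1, so there is 1 Jordan block; the rank sequence gives block sizes [3].

Assembling the blocks gives the Jordan form J above.

J = [[0, 0, 0, 0], [0, 5, 1, 0], [0, 0, 5, 1], [0, 0, 0, 5]]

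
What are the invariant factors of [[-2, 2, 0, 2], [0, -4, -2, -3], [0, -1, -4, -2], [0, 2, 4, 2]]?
x + 2, (x + 2)^3

The Jordan structure of A has elementary divisors (x + 2)^3, (x + 2). Arranging the block sizes at each eigenvalue in decreasing order and taking row products gives the invariant factors.

Invariant factors (smallest first, each dividing the next): x + 2, (x + 2)^3.

Check: the last factor (x + 2)^3 is the minimal polynomial, and the product (x + 2)^4 is the characteristic polynomial.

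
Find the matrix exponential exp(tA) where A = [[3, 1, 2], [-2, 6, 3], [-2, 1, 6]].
A has Jordan form J = [[5, 1, 0], [0, 5, 1], [0, 0, 5]] with A = PJP^{-1}, so e^{tA} = P e^{tJ} P^{-1}.

For a Jordan block J_k(λ), e^{tJ_k(λ)} = e^{λt} · (I + tN + t^2 N^2/2! + ... + t^{k-1} N^{k-1}/(k-1)!) where N is the nilpotent superdiagonal part.

Assembling the blocks and conjugating back gives the entries of e^{tA} as shown above.

e^{tA} = [[(-t^2 - 2*t + 1)*e^{5*t}, t*(t + 2)*e^{5*t}/2, t*(t + 4)*e^{5*t}/2], [2*t*(-t - 1)*e^{5*t}, (t^2 + t + 1)*e^{5*t}, t*(t + 3)*e^{5*t}], [-2*t*e^{5*t}, t*e^{5*t}, (t + 1)*e^{5*t}]]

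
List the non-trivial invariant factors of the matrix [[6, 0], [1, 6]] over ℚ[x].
(x - 6)^2

The Jordan structure of A has elementary divisors (x - 6)^2. Arranging the block sizes at each eigenvalue in decreasing order and taking row products gives the invariant factors.

Invariant factors (smallest first, each dividing the next): (x - 6)^2.

Check: the last factor (x - 6)^2 is the minimal polynomial, and the product (x - 6)^2 is the characteristic polynomial.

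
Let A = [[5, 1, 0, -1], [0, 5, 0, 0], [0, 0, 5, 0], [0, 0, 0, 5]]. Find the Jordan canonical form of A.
The characteristic polynomial is det(xI - A) = (x - 5)^4, so the eigenvalues are 5 (algebraic multiplicity 4).

For λ = 5: rank(A - 5I) = 1, rank((A - 5I)^2) = 0. The eigenspace has dimension 4 - 1 = 3, so there are 3 Jordan blocks; the rank sequence gives block sizes [2, 1, 1].

Assembling the blocks gives the Jordan form J above.

J = [[5, 1, 0, 0], [0, 5, 0, 0], [0, 0, 5, 0], [0, 0, 0, 5]]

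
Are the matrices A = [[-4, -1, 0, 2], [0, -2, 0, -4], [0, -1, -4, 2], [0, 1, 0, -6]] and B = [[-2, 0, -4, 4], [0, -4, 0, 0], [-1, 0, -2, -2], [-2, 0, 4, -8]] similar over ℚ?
Yes.

Two matrices over a field are similar if and only if they have the same invariant factors.

Both A and B have characteristic polynomial (x + 4)^4 and minimal polynomial (x + 4)^2. Computing further, both have invariant factors x + 4, x + 4, (x + 4)^2. Hence A and B are similar.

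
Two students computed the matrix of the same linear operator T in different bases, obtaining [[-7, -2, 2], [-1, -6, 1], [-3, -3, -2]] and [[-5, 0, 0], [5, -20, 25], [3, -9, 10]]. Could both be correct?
Two matrices over a field are similar if and only if they have the same invariant factors.

Both A and B have characteristic polynomial (x + 5)^3 and minimal polynomial (x + 5)^2. Computing further, both have invariant factors x + 5, (x + 5)^2. Hence A and B are similar.

Yes.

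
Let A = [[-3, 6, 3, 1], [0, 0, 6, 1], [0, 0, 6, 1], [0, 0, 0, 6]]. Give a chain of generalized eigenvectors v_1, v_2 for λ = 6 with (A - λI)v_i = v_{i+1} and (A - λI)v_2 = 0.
We seek v_1 ∈ ker((A - 6I)^2) \ ker(A - 6I), then set v_{i+1} = (A - 6I) v_i.

One such chain is v_1 = [[0, 0, 0, 1]]^T, v_2 = [[1, 1, 1, 0]]^T. Check: (A - 6I) v_2 = [[0, 0, 0, 0]]^T = 0.

v_1 = [[0, 0, 0, 1]]^T, v_2 = [[1, 1, 1, 0]]^T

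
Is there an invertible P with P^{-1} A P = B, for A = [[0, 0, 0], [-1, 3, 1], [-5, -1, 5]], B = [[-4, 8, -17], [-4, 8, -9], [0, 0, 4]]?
Two matrices over a field are similar if and only if they have the same invariant factors.

Both A and B have characteristic polynomial x(x - 4)^2 and minimal polynomial x(x - 4)^2. Computing further, both have invariant factors x(x - 4)^2. Hence A and B are similar.

Yes.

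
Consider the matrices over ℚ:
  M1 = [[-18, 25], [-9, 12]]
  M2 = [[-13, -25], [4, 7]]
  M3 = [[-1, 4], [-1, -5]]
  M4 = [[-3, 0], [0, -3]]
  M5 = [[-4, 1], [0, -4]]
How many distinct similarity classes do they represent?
Characteristic polynomials: χ_{M1} = (x + 3)^2, χ_{M2} = (x + 3)^2, χ_{M3} = (x + 3)^2, χ_{M4} = (x + 3)^2, χ_{M5} = (x + 4)^2.

{M1, M2, M3}: invariant factors (x + 3)^2.

{M4}: invariant factors x + 3, x + 3.

{M5}: invariant factors (x + 4)^2.

Matrices are similar if and only if their invariant-factor lists agree; the partition into similarity classes is {M1, M2, M3}, {M4}, {M5}.

3 classes: {M1, M2, M3}, {M4}, {M5}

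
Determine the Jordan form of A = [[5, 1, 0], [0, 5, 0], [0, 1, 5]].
J = [[5, 1, 0], [0, 5, 0], [0, 0, 5]]

The characteristic polynomial is det(xI - A) = (x - 5)^3, so the eigenvalues are 5 (algebraic multiplicity 3).

For λ = 5: rank(A - 5I) = 1, rank((A - 5I)^2) = 0. The eigenspace has dimension 3 - 1 = 2, so there are 2 Jordan blocks; the rank sequence gives block sizes [2, 1].

Assembling the blocks gives the Jordan form J above.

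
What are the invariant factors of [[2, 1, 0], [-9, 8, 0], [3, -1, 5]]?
x - 5, (x - 5)^2

The Jordan structure of A has elementary divisors (x - 5)^2, (x - 5). Arranging the block sizes at each eigenvalue in decreasing order and taking row products gives the invariant factors.

Invariant factors (smallest first, each dividing the next): x - 5, (x - 5)^2.

Check: the last factor (x - 5)^2 is the minimal polynomial, and the product (x - 5)^3 is the characteristic polynomial.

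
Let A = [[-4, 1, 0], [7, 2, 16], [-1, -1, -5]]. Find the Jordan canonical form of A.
The characteristic polynomial is det(xI - A) = (x + 1)^2(x + 5), so the eigenvalues are -5 (algebraic multiplicity 1), -1 (algebraic multiplicity 2).

For λ = -5: algebraic multiplicity 1 gives one 1×1 block.

For λ = -1: rank(A + I) = 2, rank((A + I)^2) = 1. The eigenspace has dimension 3 - 2 = 1, so there is 1 Jordan block; the rank sequence gives block sizes [2].

Assembling the blocks gives the Jordan form J above.

J = [[-5, 0, 0], [0, -1, 1], [0, 0, -1]]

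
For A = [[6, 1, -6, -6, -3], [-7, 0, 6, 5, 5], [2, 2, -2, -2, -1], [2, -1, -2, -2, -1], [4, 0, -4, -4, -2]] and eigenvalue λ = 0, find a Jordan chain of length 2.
We seek v_1 ∈ ker(A^2) \ ker(A), then set v_{i+1} = A v_i.

One such chain is v_1 = [[4, 0, 3, 1, 1]]^T, v_2 = [[-3, 0, -1, -1, -2]]^T. Check: A v_2 = [[0, 0, 0, 0, 0]]^T = 0.

v_1 = [[4, 0, 3, 1, 1]]^T, v_2 = [[-3, 0, -1, -1, -2]]^T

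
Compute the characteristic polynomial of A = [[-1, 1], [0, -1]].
χ_A(x) = (x + 1)^2

xI - A = [[x + 1, -1], [0, x + 1]].

Expanding det(xI - A) along the first row:
det(xI - A) = + (x + 1)·det([[x + 1]]) - (-1)·det([[0]]).

Evaluating gives χ_A(x) = x^2 + 2x + 1 = (x + 1)^2.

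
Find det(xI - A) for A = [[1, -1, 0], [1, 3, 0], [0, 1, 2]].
xI - A = [[x - 1, 1, 0], [-1, x - 3, 0], [0, -1, x - 2]].

Expanding det(xI - A) along the first row:
det(xI - A) = + (x - 1)·det([[x - 3, 0], [-1, x - 2]]) - (1)·det([[-1, 0], [0, x - 2]]) + (0)·det([[-1, x - 3], [0, -1]]).

Evaluating gives χ_A(x) = x^3 - 6x^2 + 12x - 8 = (x - 2)^3.

χ_A(x) = (x - 2)^3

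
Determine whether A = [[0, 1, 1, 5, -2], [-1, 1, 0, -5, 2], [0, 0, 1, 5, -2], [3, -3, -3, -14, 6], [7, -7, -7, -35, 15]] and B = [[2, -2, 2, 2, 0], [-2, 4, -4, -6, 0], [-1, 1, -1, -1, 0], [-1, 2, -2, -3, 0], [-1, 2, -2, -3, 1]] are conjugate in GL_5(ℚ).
No.

Both have characteristic polynomial x^2(x - 1)^3, but the minimal polynomial of A is x^2(x - 1)^2 while the minimal polynomial of B is x(x - 1)^2. The minimal polynomial is a similarity invariant, so A and B are not similar.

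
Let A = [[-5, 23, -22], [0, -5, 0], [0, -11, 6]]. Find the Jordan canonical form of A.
The characteristic polynomial is det(xI - A) = (x - 6)(x + 5)^2, so the eigenvalues are -5 (algebraic multiplicity 2), 6 (algebraic multiplicity 1).

For λ = -5: rank(A + 5I) = 2, rank((A + 5I)^2) = 1. The eigenspace has dimension 3 - 2 = 1, so there is 1 Jordan block; the rank sequence gives block sizes [2].

For λ = 6: algebraic multiplicity 1 gives one 1×1 block.

Assembling the blocks gives the Jordan form J above.

J = [[-5, 1, 0], [0, -5, 0], [0, 0, 6]]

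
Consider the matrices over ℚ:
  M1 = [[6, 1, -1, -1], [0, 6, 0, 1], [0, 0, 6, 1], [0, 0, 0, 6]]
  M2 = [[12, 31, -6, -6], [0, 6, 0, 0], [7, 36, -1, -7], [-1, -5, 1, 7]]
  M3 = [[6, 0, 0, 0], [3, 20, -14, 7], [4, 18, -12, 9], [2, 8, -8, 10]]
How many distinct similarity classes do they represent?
Characteristic polynomials: χ_{M1} = (x - 6)^4, χ_{M2} = (x - 6)^4, χ_{M3} = (x - 6)^4.

{M1, M2, M3}: invariant factors (x - 6)^2, (x - 6)^2.

Matrices are similar if and only if their invariant-factor lists agree; the partition into similarity classes is {M1, M2, M3}.

1 class: {M1, M2, M3}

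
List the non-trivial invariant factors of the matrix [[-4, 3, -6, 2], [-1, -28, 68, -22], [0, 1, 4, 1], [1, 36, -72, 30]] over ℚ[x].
(x - 6)^2(x + 5)^2

The Jordan structure of A has elementary divisors (x + 5)^2, (x - 6)^2. Arranging the block sizes at each eigenvalue in decreasing order and taking row products gives the invariant factors.

Invariant factors (smallest first, each dividing the next): (x - 6)^2(x + 5)^2.

Check: the last factor (x - 6)^2(x + 5)^2 is the minimal polynomial, and the product (x - 6)^2(x + 5)^2 is the characteristic polynomial.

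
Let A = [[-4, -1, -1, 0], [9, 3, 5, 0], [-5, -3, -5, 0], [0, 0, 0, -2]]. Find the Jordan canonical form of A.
J = [[-2, 1, 0, 0], [0, -2, 1, 0], [0, 0, -2, 0], [0, 0, 0, -2]]

The characteristic polynomial is det(xI - A) = (x + 2)^4, so the eigenvalues are -2 (algebraic multiplicity 4).

For λ = -2: rank(A + 2I) = 2, rank((A + 2I)^2) = 1, rank((A + 2I)^3) = 0. The eigenspace has dimension 4 - 2 = 2, so there are 2 Jordan blocks; the rank sequence gives block sizes [3, 1].

Assembling the blocks gives the Jordan form J above.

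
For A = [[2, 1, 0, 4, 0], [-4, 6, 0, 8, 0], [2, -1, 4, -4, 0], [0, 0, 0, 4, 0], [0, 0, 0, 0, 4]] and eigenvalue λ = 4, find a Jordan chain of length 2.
We seek v_1 ∈ ker((A - 4I)^2) \ ker(A - 4I), then set v_{i+1} = (A - 4I) v_i.

One such chain is v_1 = [[0, 1, 2, 0, 1]]^T, v_2 = [[1, 2, -1, 0, 0]]^T. Check: (A - 4I) v_2 = [[0, 0, 0, 0, 0]]^T = 0.

v_1 = [[0, 1, 2, 0, 1]]^T, v_2 = [[1, 2, -1, 0, 0]]^T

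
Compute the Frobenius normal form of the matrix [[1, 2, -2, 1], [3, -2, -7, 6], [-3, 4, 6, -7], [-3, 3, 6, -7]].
R = [[0, 0, 0, 4], [1, 0, 0, 2], [0, 1, 0, 0], [0, 0, 1, -2]]

The invariant factors of A (the non-unit diagonal entries of the Smith normal form of xI - A over ℚ[x]) are (x + 2)(x^3 - 2), each dividing the next. The characteristic polynomial is their product, (x + 2)(x^3 - 2).

The rational canonical form is the block-diagonal matrix of companion matrices C(f_i):
R = [[0, 0, 0, 4], [1, 0, 0, 2], [0, 1, 0, 0], [0, 0, 1, -2]].

Note the characteristic polynomial does not split into linear factors over ℚ, so A has no Jordan form over ℚ; the rational canonical form exists over any field.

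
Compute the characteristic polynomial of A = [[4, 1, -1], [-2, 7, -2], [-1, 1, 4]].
xI - A = [[x - 4, -1, 1], [2, x - 7, 2], [1, -1, x - 4]].

Expanding det(xI - A) along the first row:
det(xI - A) = + (x - 4)·det([[x - 7, 2], [-1, x - 4]]) - (-1)·det([[2, 2], [1, x - 4]]) + (1)·det([[2, x - 7], [1, -1]]).

Evaluating gives χ_A(x) = x^3 - 15x^2 + 75x - 125 = (x - 5)^3.

χ_A(x) = (x - 5)^3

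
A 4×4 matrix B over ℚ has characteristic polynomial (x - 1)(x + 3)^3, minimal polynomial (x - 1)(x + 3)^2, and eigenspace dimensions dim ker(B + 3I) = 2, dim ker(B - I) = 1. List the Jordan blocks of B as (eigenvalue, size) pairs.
Jordan blocks: (-3, 2), (-3, 1), (1, 1)

λ = -3: algebraic multiplicity 3 (exponent in χ_B), largest block size 2 (exponent in m_B), 2 blocks (geometric multiplicity). These force block sizes [2, 1].
λ = 1: algebraic multiplicity 1 (exponent in χ_B), largest block size 1 (exponent in m_B), 1 block (geometric multiplicity). This forces block sizes [1].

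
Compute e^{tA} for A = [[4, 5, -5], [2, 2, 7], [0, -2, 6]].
A has Jordan form J = [[4, 1, 0], [0, 4, 1], [0, 0, 4]] with A = PJP^{-1}, so e^{tA} = P e^{tJ} P^{-1}.

For a Jordan block J_k(λ), e^{tJ_k(λ)} = e^{λt} · (I + tN + t^2 N^2/2! + ... + t^{k-1} N^{k-1}/(k-1)!) where N is the nilpotent superdiagonal part.

Assembling the blocks and conjugating back gives the entries of e^{tA} as shown above.

e^{tA} = [[(5*t^2 + 1)*e^{4*t}, 5*t*e^{4*t}, 5*t*(5*t - 2)*e^{4*t}/2], [2*t*(1 - t)*e^{4*t}, (1 - 2*t)*e^{4*t}, t*(7 - 5*t)*e^{4*t}], [-2*t^2*e^{4*t}, -2*t*e^{4*t}, (-5*t^2 + 2*t + 1)*e^{4*t}]]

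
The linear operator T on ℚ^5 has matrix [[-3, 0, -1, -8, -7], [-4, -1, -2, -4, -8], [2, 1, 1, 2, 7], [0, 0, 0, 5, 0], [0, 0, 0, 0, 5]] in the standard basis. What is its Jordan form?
The characteristic polynomial is det(xI - A) = (x - 5)^2(x + 1)^3, so the eigenvalues are -1 (algebraic multiplicity 3), 5 (algebraic multiplicity 2).

For λ = -1: rank(A + I) = 4, rank((A + I)^2) = 3, rank((A + I)^3) = 2. The eigenspace has dimension 5 - 4 = 1, so there is 1 Jordan block; the rank sequence gives block sizes [3].

For λ = 5: rank(A - 5I) = 3. The eigenspace has dimension 5 - 3 = 2, so there are 2 Jordan blocks; the rank sequence gives block sizes [1, 1].

Assembling the blocks gives the Jordan form J above.

J = [[-1, 1, 0, 0, 0], [0, -1, 1, 0, 0], [0, 0, -1, 0, 0], [0, 0, 0, 5, 0], [0, 0, 0, 0, 5]]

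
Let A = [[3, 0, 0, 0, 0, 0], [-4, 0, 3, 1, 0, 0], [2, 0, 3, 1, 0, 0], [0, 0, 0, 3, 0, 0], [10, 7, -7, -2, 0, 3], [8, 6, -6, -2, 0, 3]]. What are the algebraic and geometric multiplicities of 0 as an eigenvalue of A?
The characteristic polynomial is x^2(x - 3)^4, so the factor x appears with exponent 2: the algebraic multiplicity is 2.

rank(A) = 5, so the eigenspace has dimension 6 - 5 = 1: the geometric multiplicity is 1.

Since 1 < 2, A is not diagonalizable.

algebraic multiplicity 2, geometric multiplicity 1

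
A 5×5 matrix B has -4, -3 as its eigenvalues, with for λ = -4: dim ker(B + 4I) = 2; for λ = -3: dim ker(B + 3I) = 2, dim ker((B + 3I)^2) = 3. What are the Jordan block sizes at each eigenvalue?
Jordan blocks: (-4, 1), (-4, 1), (-3, 2), (-3, 1)

λ = -4: successive nullity increments [2] count blocks of size ≥ k; block sizes are [1, 1].
λ = -3: successive nullity increments [2, 1] count blocks of size ≥ k; block sizes are [2, 1].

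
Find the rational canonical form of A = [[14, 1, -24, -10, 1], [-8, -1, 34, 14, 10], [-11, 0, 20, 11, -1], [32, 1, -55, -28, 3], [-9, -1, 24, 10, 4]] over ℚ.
The invariant factors of A (the non-unit diagonal entries of the Smith normal form of xI - A over ℚ[x]) are x - 5, (x - 5)(x - 1)^2(x + 3), each dividing the next. The characteristic polynomial is their product, (x - 5)^2(x - 1)^2(x + 3).

The rational canonical form is the block-diagonal matrix of companion matrices C(f_i):
R = [[5, 0, 0, 0, 0], [0, 0, 0, 0, 15], [0, 1, 0, 0, -28], [0, 0, 1, 0, 10], [0, 0, 0, 1, 4]].

R = [[5, 0, 0, 0, 0], [0, 0, 0, 0, 15], [0, 1, 0, 0, -28], [0, 0, 1, 0, 10], [0, 0, 0, 1, 4]]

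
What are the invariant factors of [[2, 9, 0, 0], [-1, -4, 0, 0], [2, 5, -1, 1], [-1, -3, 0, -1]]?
(x + 1)^2, (x + 1)^2

The Jordan structure of A has elementary divisors (x + 1)^2, (x + 1)^2. Arranging the block sizes at each eigenvalue in decreasing order and taking row products gives the invariant factors.

Invariant factors (smallest first, each dividing the next): (x + 1)^2, (x + 1)^2.

Check: the last factor (x + 1)^2 is the minimal polynomial, and the product (x + 1)^4 is the characteristic polynomial.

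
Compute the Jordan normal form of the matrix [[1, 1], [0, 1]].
The characteristic polynomial is det(xI - A) = (x - 1)^2, so the eigenvalues are 1 (algebraic multiplicity 2).

For λ = 1: rank(A - I) = 1, rank((A - I)^2) = 0. The eigenspace has dimension 2 - 1 = 1, so there is 1 Jordan block; the rank sequence gives block sizes [2].

Assembling the blocks gives the Jordan form J above.

J = [[1, 1], [0, 1]]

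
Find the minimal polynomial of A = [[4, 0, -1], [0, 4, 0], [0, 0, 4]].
The characteristic polynomial factors as (x - 4)^3. The minimal polynomial is ∏(x - λ)^{k_λ} where k_λ is the size of the largest Jordan block at λ.

For λ = 4: rank(A - 4I) = 1, and the largest Jordan block has size 2 (the smallest k with rank((A - 4I)^k) = rank((A - 4I)^(k+1))).

So m_A(x) = (x - 4)^2.

m_A(x) = (x - 4)^2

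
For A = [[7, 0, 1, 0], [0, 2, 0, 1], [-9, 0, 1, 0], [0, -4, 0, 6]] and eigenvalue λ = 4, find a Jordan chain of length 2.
We seek v_1 ∈ ker((A - 4I)^2) \ ker(A - 4I), then set v_{i+1} = (A - 4I) v_i.

One such chain is v_1 = [[0, 0, 1, 0]]^T, v_2 = [[1, 0, -3, 0]]^T. Check: (A - 4I) v_2 = [[0, 0, 0, 0]]^T = 0.

v_1 = [[0, 0, 1, 0]]^T, v_2 = [[1, 0, -3, 0]]^T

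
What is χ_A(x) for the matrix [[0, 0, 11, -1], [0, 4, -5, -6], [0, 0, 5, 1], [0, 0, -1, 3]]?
xI - A = [[x, 0, -11, 1], [0, x - 4, 5, 6], [0, 0, x - 5, -1], [0, 0, 1, x - 3]].

Expanding det(xI - A) along the first row:
det(xI - A) = + (x)·det([[x - 4, 5, 6], [0, x - 5, -1], [0, 1, x - 3]]) - (0)·det([[0, 5, 6], [0, x - 5, -1], [0, 1, x - 3]]) + (-11)·det([[0, x - 4, 6], [0, 0, -1], [0, 0, x - 3]]) - (1)·det([[0, x - 4, 5], [0, 0, x - 5], [0, 0, 1]]).

Evaluating gives χ_A(x) = x^4 - 12x^3 + 48x^2 - 64x = x(x - 4)^3.

χ_A(x) = x(x - 4)^3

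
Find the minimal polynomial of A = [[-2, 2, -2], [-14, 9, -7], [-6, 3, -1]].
m_A(x) = (x - 2)^2

The characteristic polynomial factors as (x - 2)^3. The minimal polynomial is ∏(x - λ)^{k_λ} where k_λ is the size of the largest Jordan block at λ.

For λ = 2: rank(A - 2I) = 1, and the largest Jordan block has size 2 (the smallest k with rank((A - 2I)^k) = rank((A - 2I)^(k+1))).

So m_A(x) = (x - 2)^2.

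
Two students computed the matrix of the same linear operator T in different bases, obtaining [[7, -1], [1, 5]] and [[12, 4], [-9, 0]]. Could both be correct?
Yes.

Two matrices over a field are similar if and only if they have the same invariant factors.

Both A and B have characteristic polynomial (x - 6)^2 and minimal polynomial (x - 6)^2. Computing further, both have invariant factors (x - 6)^2. Hence A and B are similar.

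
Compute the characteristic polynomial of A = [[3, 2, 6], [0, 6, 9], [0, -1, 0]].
χ_A(x) = (x - 3)^3

xI - A = [[x - 3, -2, -6], [0, x - 6, -9], [0, 1, x]].

Expanding det(xI - A) along the first row:
det(xI - A) = + (x - 3)·det([[x - 6, -9], [1, x]]) - (-2)·det([[0, -9], [0, x]]) + (-6)·det([[0, x - 6], [0, 1]]).

Evaluating gives χ_A(x) = x^3 - 9x^2 + 27x - 27 = (x - 3)^3.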